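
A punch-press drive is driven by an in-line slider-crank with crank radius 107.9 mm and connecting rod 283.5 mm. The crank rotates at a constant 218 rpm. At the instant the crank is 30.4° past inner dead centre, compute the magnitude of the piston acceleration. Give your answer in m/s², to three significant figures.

59.8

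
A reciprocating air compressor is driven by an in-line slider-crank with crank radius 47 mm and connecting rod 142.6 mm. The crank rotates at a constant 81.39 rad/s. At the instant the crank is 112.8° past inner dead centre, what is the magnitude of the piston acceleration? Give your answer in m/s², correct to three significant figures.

ω = 81.39 rad/s
x(θ) = r cosθ + √(L² − r² sin²θ); with ω constant, a = ω²·d²x/dθ².
d²x/dθ² = −r cosθ − r²(cos2θ)/√u − r⁴ sin²2θ/(4u^{3/2}),  u = L² − r² sin²θ = 0.0184575 m².
Substituting r = 0.047 m, L = 0.1426 m, θ = 112.8°: d²x/dθ² = +0.029341 m.
a = ω²·d²x/dθ² = (81.39)²·(+0.029341) = +194.37 m/s²;  |a| = 194.37 m/s².

194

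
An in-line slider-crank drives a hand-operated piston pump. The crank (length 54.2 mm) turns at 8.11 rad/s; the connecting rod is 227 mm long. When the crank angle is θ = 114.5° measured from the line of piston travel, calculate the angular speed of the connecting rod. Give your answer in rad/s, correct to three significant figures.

0.823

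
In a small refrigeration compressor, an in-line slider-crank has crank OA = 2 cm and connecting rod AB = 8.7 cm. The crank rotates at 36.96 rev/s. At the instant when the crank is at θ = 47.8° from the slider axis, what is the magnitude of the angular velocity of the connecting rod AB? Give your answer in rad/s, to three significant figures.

ω = 232.2 rad/s (converted from 36.96 rev/s).
The rod makes angle φ with the slider axis where L sinφ = r sinθ; differentiating, L cosφ·φ̇ = r ω cosθ.
L cosφ = √(L² − r² sin²θ) = 0.085729 m.
|ω_rod| = r ω |cosθ| / √(L² − r² sin²θ) = 0.02·232.2·0.67172/0.085729 = 36.392 rad/s.

36.4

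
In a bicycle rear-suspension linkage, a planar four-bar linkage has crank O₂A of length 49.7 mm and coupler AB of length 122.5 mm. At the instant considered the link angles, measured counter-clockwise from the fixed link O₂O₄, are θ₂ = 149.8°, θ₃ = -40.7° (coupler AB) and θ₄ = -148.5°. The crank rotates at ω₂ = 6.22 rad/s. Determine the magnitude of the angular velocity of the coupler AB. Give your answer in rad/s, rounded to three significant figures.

ω₂ = 6.22 rad/s
Differentiating the loop-closure r₂e^{iθ₂}+r₃e^{iθ₃}=r₁+r₄e^{iθ₄} gives r₂ω₂e^{iθ₂}+r₃ω₃e^{iθ₃}=r₄ω₄e^{iθ₄}.
Eliminating the other unknown: ω₃ = r₂ω₂ sin(θ₄−θ₂) / [r₃ sin(θ₃−θ₄)].
Numerator sine = +0.88048; denominator sine = +0.95213.
Result = 0.0497·6.22·(+0.88048) / (0.1225·(+0.95213)) = +2.3336 rad/s; magnitude 2.3336 rad/s.

2.33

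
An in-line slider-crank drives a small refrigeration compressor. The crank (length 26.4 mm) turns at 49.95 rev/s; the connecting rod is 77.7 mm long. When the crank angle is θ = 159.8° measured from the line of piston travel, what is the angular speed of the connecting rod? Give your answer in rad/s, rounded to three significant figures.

101

ω = 313.8 rad/s (converted from 49.95 rev/s).
The rod makes angle φ with the slider axis where L sinφ = r sinθ; differentiating, L cosφ·φ̇ = r ω cosθ.
L cosφ = √(L² − r² sin²θ) = 0.077163 m.
|ω_rod| = r ω |cosθ| / √(L² − r² sin²θ) = 0.0264·313.8·0.93849/0.077163 = 100.77 rad/s.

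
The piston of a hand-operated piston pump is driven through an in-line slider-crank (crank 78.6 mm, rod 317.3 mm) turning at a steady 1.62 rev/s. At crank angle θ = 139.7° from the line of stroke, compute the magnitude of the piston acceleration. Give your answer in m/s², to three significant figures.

5.85

ω = 2π·1.62 = 10.18 rad/s
x(θ) = r cosθ + √(L² − r² sin²θ); with ω constant, a = ω²·d²x/dθ².
d²x/dθ² = −r cosθ − r²(cos2θ)/√u − r⁴ sin²2θ/(4u^{3/2}),  u = L² − r² sin²θ = 0.0980948 m².
Substituting r = 0.0786 m, L = 0.3173 m, θ = 139.7°: d²x/dθ² = +0.056422 m.
a = ω²·d²x/dθ² = (10.18)²·(+0.056422) = +5.8457 m/s²;  |a| = 5.8457 m/s².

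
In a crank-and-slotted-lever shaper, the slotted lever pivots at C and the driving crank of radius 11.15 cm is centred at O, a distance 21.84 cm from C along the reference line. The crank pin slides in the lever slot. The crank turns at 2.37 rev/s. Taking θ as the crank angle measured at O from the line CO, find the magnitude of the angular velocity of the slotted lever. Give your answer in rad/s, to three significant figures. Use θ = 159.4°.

10.6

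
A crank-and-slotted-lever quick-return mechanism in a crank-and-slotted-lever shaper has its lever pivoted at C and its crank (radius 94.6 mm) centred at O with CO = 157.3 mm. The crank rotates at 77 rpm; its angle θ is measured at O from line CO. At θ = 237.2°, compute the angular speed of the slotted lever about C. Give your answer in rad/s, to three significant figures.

ω = 8.063 rad/s (from 77 rpm).
Crank pin A relative to C: A = (d + r cosθ, r sinθ); lever angle φ = atan2(r sinθ, d + r cosθ).
Differentiating tanφ: φ̇ = rω(d cosθ + r)/(d² + r² + 2dr cosθ).
d² + r² + 2dr cosθ = |CA|² = 0.0175706 m²;  d cosθ + r = +0.0093893 m.
|ω_lever| = |0.0946·8.063·+0.0093893| / 0.0175706 = 0.40762 rad/s.

0.408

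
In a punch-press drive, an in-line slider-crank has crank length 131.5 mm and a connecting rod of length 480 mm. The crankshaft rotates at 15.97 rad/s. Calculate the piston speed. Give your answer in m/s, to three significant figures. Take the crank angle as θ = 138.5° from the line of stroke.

1.10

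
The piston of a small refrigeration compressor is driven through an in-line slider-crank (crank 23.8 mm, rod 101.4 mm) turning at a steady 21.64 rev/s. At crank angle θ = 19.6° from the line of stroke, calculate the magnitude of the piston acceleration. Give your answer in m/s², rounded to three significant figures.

495

ω = 2π·21.6 = 136 rad/s
x(θ) = r cosθ + √(L² − r² sin²θ); with ω constant, a = ω²·d²x/dθ².
d²x/dθ² = −r cosθ − r²(cos2θ)/√u − r⁴ sin²2θ/(4u^{3/2}),  u = L² − r² sin²θ = 0.0102182 m².
Substituting r = 0.0238 m, L = 0.1014 m, θ = 19.6°: d²x/dθ² = -0.026794 m.
a = ω²·d²x/dθ² = (136)²·(-0.026794) = -495.36 m/s²;  |a| = 495.36 m/s².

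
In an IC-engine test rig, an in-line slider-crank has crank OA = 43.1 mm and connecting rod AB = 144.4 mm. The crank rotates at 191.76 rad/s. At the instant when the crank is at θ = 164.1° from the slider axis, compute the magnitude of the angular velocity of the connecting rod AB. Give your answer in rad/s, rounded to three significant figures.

ω = 191.8 rad/s
The rod makes angle φ with the slider axis where L sinφ = r sinθ; differentiating, L cosφ·φ̇ = r ω cosθ.
L cosφ = √(L² − r² sin²θ) = 0.14392 m.
|ω_rod| = r ω |cosθ| / √(L² − r² sin²θ) = 0.0431·191.8·0.96174/0.14392 = 55.231 rad/s.

55.2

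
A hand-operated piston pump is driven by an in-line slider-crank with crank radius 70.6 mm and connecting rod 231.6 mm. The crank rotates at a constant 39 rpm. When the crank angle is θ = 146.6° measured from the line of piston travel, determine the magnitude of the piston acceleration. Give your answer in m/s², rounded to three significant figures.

ω = 2π·39/60 = 4.084 rad/s
x(θ) = r cosθ + √(L² − r² sin²θ); with ω constant, a = ω²·d²x/dθ².
d²x/dθ² = −r cosθ − r²(cos2θ)/√u − r⁴ sin²2θ/(4u^{3/2}),  u = L² − r² sin²θ = 0.0521282 m².
Substituting r = 0.0706 m, L = 0.2316 m, θ = 146.6°: d²x/dθ² = +0.049899 m.
a = ω²·d²x/dθ² = (4.084)²·(+0.049899) = +0.8323 m/s²;  |a| = 0.8323 m/s².

0.832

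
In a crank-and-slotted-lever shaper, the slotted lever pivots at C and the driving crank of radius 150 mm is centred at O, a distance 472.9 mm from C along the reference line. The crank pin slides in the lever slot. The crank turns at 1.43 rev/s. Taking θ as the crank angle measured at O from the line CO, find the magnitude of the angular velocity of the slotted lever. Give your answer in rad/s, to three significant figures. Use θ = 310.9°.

ω = 8.985 rad/s (from 1.43 rev/s).
Crank pin A relative to C: A = (d + r cosθ, r sinθ); lever angle φ = atan2(r sinθ, d + r cosθ).
Differentiating tanφ: φ̇ = rω(d cosθ + r)/(d² + r² + 2dr cosθ).
d² + r² + 2dr cosθ = |CA|² = 0.339022 m²;  d cosθ + r = +0.45963 m.
|ω_lever| = |0.15·8.985·+0.45963| / 0.339022 = 1.8272 rad/s.

1.83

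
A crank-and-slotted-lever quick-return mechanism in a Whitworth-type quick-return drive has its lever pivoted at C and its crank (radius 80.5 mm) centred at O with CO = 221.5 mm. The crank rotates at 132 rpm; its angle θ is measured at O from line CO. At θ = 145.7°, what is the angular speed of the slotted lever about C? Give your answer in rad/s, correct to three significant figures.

4.37

ω = 13.82 rad/s (from 132 rpm).
Crank pin A relative to C: A = (d + r cosθ, r sinθ); lever angle φ = atan2(r sinθ, d + r cosθ).
Differentiating tanφ: φ̇ = rω(d cosθ + r)/(d² + r² + 2dr cosθ).
d² + r² + 2dr cosθ = |CA|² = 0.0260826 m²;  d cosθ + r = -0.10248 m.
|ω_lever| = |0.0805·13.82·-0.10248| / 0.0260826 = 4.3721 rad/s.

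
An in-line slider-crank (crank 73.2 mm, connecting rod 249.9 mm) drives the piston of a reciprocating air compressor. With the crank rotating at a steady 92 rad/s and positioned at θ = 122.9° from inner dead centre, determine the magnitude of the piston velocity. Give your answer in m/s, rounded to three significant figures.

ω = 92 rad/s
For an in-line slider-crank, x = r cosθ + √(L² − r² sin²θ), so v = −rω sinθ·[1 + r cosθ/√(L² − r² sin²θ)].
With r = 0.0732 m, L = 0.2499 m, θ = 122.9°: √(L² − r² sin²θ) = 0.24222 m.
v = −0.0732·92·0.83962·[1 + 0.0732·-0.54317/0.24222] = -4.7262 m/s.
|v| = 4.7262 m/s.

4.73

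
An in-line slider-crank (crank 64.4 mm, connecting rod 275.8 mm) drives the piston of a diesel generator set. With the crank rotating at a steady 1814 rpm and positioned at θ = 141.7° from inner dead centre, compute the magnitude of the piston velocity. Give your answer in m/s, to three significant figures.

ω = 2π·1814/60 = 190 rad/s
For an in-line slider-crank, x = r cosθ + √(L² − r² sin²θ), so v = −rω sinθ·[1 + r cosθ/√(L² − r² sin²θ)].
With r = 0.0644 m, L = 0.2758 m, θ = 141.7°: √(L² − r² sin²θ) = 0.2729 m.
v = −0.0644·190·0.61978·[1 + 0.0644·-0.78478/0.2729] = -6.1779 m/s.
|v| = 6.1779 m/s.

6.18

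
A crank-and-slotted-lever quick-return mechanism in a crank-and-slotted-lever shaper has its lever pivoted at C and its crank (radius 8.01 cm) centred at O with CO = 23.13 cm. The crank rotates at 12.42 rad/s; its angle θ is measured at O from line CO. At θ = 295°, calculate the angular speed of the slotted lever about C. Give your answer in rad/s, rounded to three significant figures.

ω = 12.42 rad/s
Crank pin A relative to C: A = (d + r cosθ, r sinθ); lever angle φ = atan2(r sinθ, d + r cosθ).
Differentiating tanφ: φ̇ = rω(d cosθ + r)/(d² + r² + 2dr cosθ).
d² + r² + 2dr cosθ = |CA|² = 0.0755755 m²;  d cosθ + r = +0.17785 m.
|ω_lever| = |0.0801·12.42·+0.17785| / 0.0755755 = 2.3412 rad/s.

2.34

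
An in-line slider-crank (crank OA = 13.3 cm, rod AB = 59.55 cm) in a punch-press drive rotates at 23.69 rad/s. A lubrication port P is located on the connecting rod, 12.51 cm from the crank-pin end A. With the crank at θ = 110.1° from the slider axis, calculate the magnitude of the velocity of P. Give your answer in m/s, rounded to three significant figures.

3.03

ω = 23.69 rad/s.  Crank-pin speed |V_A| = rω = 3.1508 m/s, perpendicular to OA.
Rod angle: sinφ = −(r/L) sinθ ⇒ φ = -12.107°; ω_rod = −rω cosθ/√(L²−r²sin²θ) = +1.8597 rad/s.
V_P = V_A + ω_rod × AP, with AP = 0.1251 m along the rod.
Components: V_Px = −rω sinθ − a·ω_rod·sinφ = -2.9101 m/s;  V_Py = rω cosθ + a·ω_rod·cosφ = -0.85532 m/s.
|V_P| = √(V_Px² + V_Py²) = 3.0332 m/s.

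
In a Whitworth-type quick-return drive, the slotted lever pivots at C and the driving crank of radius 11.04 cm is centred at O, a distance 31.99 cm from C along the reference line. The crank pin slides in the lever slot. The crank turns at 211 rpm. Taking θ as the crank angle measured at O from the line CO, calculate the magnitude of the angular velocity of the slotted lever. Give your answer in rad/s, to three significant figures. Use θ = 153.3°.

ω = 22.1 rad/s (from 211 rpm).
Crank pin A relative to C: A = (d + r cosθ, r sinθ); lever angle φ = atan2(r sinθ, d + r cosθ).
Differentiating tanφ: φ̇ = rω(d cosθ + r)/(d² + r² + 2dr cosθ).
d² + r² + 2dr cosθ = |CA|² = 0.0514218 m²;  d cosθ + r = -0.17539 m.
|ω_lever| = |0.1104·22.1·-0.17539| / 0.0514218 = 8.3202 rad/s.

8.32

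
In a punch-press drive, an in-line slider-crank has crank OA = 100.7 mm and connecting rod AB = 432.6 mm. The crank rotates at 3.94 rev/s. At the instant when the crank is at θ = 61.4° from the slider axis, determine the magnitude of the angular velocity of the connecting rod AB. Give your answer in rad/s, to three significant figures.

2.82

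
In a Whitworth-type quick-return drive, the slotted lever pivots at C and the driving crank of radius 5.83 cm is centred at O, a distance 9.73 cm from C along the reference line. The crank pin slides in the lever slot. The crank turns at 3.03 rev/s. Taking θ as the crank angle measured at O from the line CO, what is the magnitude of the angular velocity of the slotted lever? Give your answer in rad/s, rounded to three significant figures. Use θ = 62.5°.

6.33

ω = 19.04 rad/s (from 3.03 rev/s).
Crank pin A relative to C: A = (d + r cosθ, r sinθ); lever angle φ = atan2(r sinθ, d + r cosθ).
Differentiating tanφ: φ̇ = rω(d cosθ + r)/(d² + r² + 2dr cosθ).
d² + r² + 2dr cosθ = |CA|² = 0.0181048 m²;  d cosθ + r = +0.10323 m.
|ω_lever| = |0.0583·19.04·+0.10323| / 0.0181048 = 6.3284 rad/s.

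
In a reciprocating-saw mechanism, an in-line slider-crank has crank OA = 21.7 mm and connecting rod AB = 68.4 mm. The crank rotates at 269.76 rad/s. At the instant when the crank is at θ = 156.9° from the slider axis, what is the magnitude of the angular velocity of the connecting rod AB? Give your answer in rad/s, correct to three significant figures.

ω = 269.8 rad/s
The rod makes angle φ with the slider axis where L sinφ = r sinθ; differentiating, L cosφ·φ̇ = r ω cosθ.
L cosφ = √(L² − r² sin²θ) = 0.067868 m.
|ω_rod| = r ω |cosθ| / √(L² − r² sin²θ) = 0.0217·269.8·0.91982/0.067868 = 79.337 rad/s.

79.3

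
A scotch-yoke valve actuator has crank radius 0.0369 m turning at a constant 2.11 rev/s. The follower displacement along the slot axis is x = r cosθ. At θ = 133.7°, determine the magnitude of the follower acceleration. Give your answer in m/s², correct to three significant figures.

4.48

ω = 13.26 rad/s (from 2.11 rev/s).
x = r cosθ ⇒ ẍ = −rω² cosθ (ω constant).
|a| = rω²|cosθ| = 0.0369·(13.26)²·|cos 133.7°| = 4.4808 m/s².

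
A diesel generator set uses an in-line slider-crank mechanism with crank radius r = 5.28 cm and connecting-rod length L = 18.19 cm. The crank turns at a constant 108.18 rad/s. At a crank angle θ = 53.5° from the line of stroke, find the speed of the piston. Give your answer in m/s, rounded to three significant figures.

ω = 108.2 rad/s
For an in-line slider-crank, x = r cosθ + √(L² − r² sin²θ), so v = −rω sinθ·[1 + r cosθ/√(L² − r² sin²θ)].
With r = 0.0528 m, L = 0.1819 m, θ = 53.5°: √(L² − r² sin²θ) = 0.17688 m.
v = −0.0528·108.2·0.80386·[1 + 0.0528·0.59482/0.17688] = -5.4068 m/s.
|v| = 5.4068 m/s.

5.41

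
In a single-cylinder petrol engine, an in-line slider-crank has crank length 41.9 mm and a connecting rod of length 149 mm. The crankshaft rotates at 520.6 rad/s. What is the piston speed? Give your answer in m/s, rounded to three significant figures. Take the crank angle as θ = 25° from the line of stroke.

ω = 520.6 rad/s
For an in-line slider-crank, x = r cosθ + √(L² − r² sin²θ), so v = −rω sinθ·[1 + r cosθ/√(L² − r² sin²θ)].
With r = 0.0419 m, L = 0.149 m, θ = 25°: √(L² − r² sin²θ) = 0.14794 m.
v = −0.0419·520.6·0.42262·[1 + 0.0419·0.90631/0.14794] = -11.585 m/s.
|v| = 11.585 m/s.

11.6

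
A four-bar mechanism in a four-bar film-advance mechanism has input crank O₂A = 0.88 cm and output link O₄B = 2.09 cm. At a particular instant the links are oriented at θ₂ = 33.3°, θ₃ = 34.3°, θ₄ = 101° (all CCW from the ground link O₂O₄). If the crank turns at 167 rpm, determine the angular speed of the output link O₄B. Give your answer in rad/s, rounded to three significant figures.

0.140

ω₂ = 17.49 rad/s (from 167 rpm).
Differentiating the loop-closure r₂e^{iθ₂}+r₃e^{iθ₃}=r₁+r₄e^{iθ₄} gives r₂ω₂e^{iθ₂}+r₃ω₃e^{iθ₃}=r₄ω₄e^{iθ₄}.
Eliminating the other unknown: ω₄ = r₂ω₂ sin(θ₂−θ₃) / [r₄ sin(θ₄−θ₃)].
Numerator sine = -0.01745; denominator sine = +0.91845.
Result = 0.0088·17.49·(-0.01745) / (0.0209·(+0.91845)) = -0.13992 rad/s; magnitude 0.13992 rad/s.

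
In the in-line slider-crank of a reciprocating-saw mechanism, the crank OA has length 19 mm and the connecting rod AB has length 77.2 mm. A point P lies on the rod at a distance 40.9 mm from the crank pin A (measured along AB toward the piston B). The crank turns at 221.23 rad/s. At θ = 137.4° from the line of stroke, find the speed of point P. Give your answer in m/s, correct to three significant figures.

ω = 221.2 rad/s.  Crank-pin speed |V_A| = rω = 4.2034 m/s, perpendicular to OA.
Rod angle: sinφ = −(r/L) sinθ ⇒ φ = -9.590°; ω_rod = −rω cosθ/√(L²−r²sin²θ) = +40.647 rad/s.
V_P = V_A + ω_rod × AP, with AP = 0.0409 m along the rod.
Components: V_Px = −rω sinθ − a·ω_rod·sinφ = -2.5682 m/s;  V_Py = rω cosθ + a·ω_rod·cosφ = -1.4549 m/s.
|V_P| = √(V_Px² + V_Py²) = 2.9517 m/s.

2.95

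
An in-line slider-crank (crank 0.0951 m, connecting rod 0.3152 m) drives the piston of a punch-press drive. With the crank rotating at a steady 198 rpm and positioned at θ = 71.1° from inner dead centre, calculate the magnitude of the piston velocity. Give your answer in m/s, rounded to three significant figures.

ω = 2π·198/60 = 20.73 rad/s
For an in-line slider-crank, x = r cosθ + √(L² − r² sin²θ), so v = −rω sinθ·[1 + r cosθ/√(L² − r² sin²θ)].
With r = 0.0951 m, L = 0.3152 m, θ = 71.1°: √(L² − r² sin²θ) = 0.30209 m.
v = −0.0951·20.73·0.94609·[1 + 0.0951·0.32392/0.30209] = -2.0558 m/s.
|v| = 2.0558 m/s.

2.06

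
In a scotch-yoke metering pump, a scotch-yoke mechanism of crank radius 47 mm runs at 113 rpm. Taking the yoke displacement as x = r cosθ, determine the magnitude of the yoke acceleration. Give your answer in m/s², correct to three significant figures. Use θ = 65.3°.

2.75

ω = 11.83 rad/s (from 113 rpm).
x = r cosθ ⇒ ẍ = −rω² cosθ (ω constant).
|a| = rω²|cosθ| = 0.047·(11.83)²·|cos 65.3°| = 2.7501 m/s².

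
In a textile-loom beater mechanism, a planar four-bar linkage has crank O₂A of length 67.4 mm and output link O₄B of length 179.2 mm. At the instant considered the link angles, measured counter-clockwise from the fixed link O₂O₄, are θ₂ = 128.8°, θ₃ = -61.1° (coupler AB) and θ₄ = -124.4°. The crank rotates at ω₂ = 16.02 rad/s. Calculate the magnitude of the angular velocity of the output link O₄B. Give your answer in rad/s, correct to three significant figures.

ω₂ = 16.02 rad/s
Differentiating the loop-closure r₂e^{iθ₂}+r₃e^{iθ₃}=r₁+r₄e^{iθ₄} gives r₂ω₂e^{iθ₂}+r₃ω₃e^{iθ₃}=r₄ω₄e^{iθ₄}.
Eliminating the other unknown: ω₄ = r₂ω₂ sin(θ₂−θ₃) / [r₄ sin(θ₄−θ₃)].
Numerator sine = -0.17193; denominator sine = -0.89337.
Result = 0.0674·16.02·(-0.17193) / (0.1792·(-0.89337)) = +1.1596 rad/s; magnitude 1.1596 rad/s.

1.16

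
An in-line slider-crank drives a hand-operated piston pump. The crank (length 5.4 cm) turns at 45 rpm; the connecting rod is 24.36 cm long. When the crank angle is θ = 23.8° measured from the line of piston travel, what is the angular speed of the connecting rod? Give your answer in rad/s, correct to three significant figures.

0.960

ω = 4.712 rad/s (converted from 45 rpm).
The rod makes angle φ with the slider axis where L sinφ = r sinθ; differentiating, L cosφ·φ̇ = r ω cosθ.
L cosφ = √(L² − r² sin²θ) = 0.24262 m.
|ω_rod| = r ω |cosθ| / √(L² − r² sin²θ) = 0.054·4.712·0.91496/0.24262 = 0.95963 rad/s.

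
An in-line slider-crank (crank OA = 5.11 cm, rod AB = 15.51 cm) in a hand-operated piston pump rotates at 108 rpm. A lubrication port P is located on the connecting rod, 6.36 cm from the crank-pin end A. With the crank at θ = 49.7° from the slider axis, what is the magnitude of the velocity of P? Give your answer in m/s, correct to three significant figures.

0.529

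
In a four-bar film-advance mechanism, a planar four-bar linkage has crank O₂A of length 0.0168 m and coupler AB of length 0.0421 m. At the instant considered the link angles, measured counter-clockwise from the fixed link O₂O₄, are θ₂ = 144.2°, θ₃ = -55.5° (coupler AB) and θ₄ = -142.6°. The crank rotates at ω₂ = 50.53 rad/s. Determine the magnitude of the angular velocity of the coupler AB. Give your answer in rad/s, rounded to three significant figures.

ω₂ = 50.53 rad/s
Differentiating the loop-closure r₂e^{iθ₂}+r₃e^{iθ₃}=r₁+r₄e^{iθ₄} gives r₂ω₂e^{iθ₂}+r₃ω₃e^{iθ₃}=r₄ω₄e^{iθ₄}.
Eliminating the other unknown: ω₃ = r₂ω₂ sin(θ₄−θ₂) / [r₃ sin(θ₃−θ₄)].
Numerator sine = +0.95732; denominator sine = +0.99872.
Result = 0.0168·50.53·(+0.95732) / (0.0421·(+0.99872)) = +19.328 rad/s; magnitude 19.328 rad/s.

19.3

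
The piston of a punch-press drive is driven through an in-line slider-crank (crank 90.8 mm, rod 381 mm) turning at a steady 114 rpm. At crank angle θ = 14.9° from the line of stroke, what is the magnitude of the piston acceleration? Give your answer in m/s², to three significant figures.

ω = 2π·114/60 = 11.94 rad/s
x(θ) = r cosθ + √(L² − r² sin²θ); with ω constant, a = ω²·d²x/dθ².
d²x/dθ² = −r cosθ − r²(cos2θ)/√u − r⁴ sin²2θ/(4u^{3/2}),  u = L² − r² sin²θ = 0.144616 m².
Substituting r = 0.0908 m, L = 0.381 m, θ = 14.9°: d²x/dθ² = -0.10664 m.
a = ω²·d²x/dθ² = (11.94)²·(-0.10664) = -15.198 m/s²;  |a| = 15.198 m/s².

15.2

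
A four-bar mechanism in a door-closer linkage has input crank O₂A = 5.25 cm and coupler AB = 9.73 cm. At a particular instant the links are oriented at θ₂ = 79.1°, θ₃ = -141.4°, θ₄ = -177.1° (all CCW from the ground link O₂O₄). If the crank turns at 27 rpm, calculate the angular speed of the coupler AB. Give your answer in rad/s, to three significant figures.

2.54

ω₂ = 2.827 rad/s (from 27 rpm).
Differentiating the loop-closure r₂e^{iθ₂}+r₃e^{iθ₃}=r₁+r₄e^{iθ₄} gives r₂ω₂e^{iθ₂}+r₃ω₃e^{iθ₃}=r₄ω₄e^{iθ₄}.
Eliminating the other unknown: ω₃ = r₂ω₂ sin(θ₄−θ₂) / [r₃ sin(θ₃−θ₄)].
Numerator sine = +0.97113; denominator sine = +0.58354.
Result = 0.0525·2.827·(+0.97113) / (0.0973·(+0.58354)) = +2.5389 rad/s; magnitude 2.5389 rad/s.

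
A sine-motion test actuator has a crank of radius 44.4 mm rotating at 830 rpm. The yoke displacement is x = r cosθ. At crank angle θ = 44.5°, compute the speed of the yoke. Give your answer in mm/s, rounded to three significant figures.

2700

ω = 86.92 rad/s (from 830 rpm).
x = r cosθ ⇒ ẋ = −rω sinθ.
|v| = rω|sinθ| = 0.0444·86.92·|sin 44.5°| = 2.7049 m/s = 2704.9 mm/s.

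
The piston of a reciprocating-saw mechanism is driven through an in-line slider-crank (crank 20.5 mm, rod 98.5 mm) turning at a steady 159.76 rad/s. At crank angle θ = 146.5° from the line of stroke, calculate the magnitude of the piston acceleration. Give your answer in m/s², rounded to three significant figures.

392

ω = 159.8 rad/s
x(θ) = r cosθ + √(L² − r² sin²θ); with ω constant, a = ω²·d²x/dθ².
d²x/dθ² = −r cosθ − r²(cos2θ)/√u − r⁴ sin²2θ/(4u^{3/2}),  u = L² − r² sin²θ = 0.00957423 m².
Substituting r = 0.0205 m, L = 0.0985 m, θ = 146.5°: d²x/dθ² = +0.015377 m.
a = ω²·d²x/dθ² = (159.8)²·(+0.015377) = +392.46 m/s²;  |a| = 392.46 m/s².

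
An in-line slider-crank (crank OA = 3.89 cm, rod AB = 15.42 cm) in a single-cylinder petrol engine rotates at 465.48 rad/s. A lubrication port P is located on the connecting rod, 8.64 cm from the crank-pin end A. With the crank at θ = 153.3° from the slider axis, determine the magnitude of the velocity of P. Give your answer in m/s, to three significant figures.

10.1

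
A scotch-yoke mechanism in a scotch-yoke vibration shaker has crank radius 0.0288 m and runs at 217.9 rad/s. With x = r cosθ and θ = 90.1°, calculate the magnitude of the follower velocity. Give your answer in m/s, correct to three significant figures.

6.28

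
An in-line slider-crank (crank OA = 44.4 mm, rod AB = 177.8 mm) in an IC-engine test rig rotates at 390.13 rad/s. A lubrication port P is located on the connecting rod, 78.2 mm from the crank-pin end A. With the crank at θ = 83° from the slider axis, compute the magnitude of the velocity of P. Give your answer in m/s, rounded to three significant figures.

17.5

ω = 390.1 rad/s.  Crank-pin speed |V_A| = rω = 17.322 m/s, perpendicular to OA.
Rod angle: sinφ = −(r/L) sinθ ⇒ φ = -14.351°; ω_rod = −rω cosθ/√(L²−r²sin²θ) = -12.255 rad/s.
V_P = V_A + ω_rod × AP, with AP = 0.0782 m along the rod.
Components: V_Px = −rω sinθ − a·ω_rod·sinφ = -17.43 m/s;  V_Py = rω cosθ + a·ω_rod·cosφ = +1.1825 m/s.
|V_P| = √(V_Px² + V_Py²) = 17.47 m/s.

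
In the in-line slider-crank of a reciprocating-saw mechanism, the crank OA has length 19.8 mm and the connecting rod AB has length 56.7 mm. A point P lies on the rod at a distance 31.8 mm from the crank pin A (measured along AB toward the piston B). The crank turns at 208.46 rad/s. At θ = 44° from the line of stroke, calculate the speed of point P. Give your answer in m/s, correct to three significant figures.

3.53

ω = 208.5 rad/s.  Crank-pin speed |V_A| = rω = 4.1275 m/s, perpendicular to OA.
Rod angle: sinφ = −(r/L) sinθ ⇒ φ = -14.039°; ω_rod = −rω cosθ/√(L²−r²sin²θ) = -53.977 rad/s.
V_P = V_A + ω_rod × AP, with AP = 0.0318 m along the rod.
Components: V_Px = −rω sinθ − a·ω_rod·sinφ = -3.2836 m/s;  V_Py = rω cosθ + a·ω_rod·cosφ = +1.3039 m/s.
|V_P| = √(V_Px² + V_Py²) = 3.533 m/s.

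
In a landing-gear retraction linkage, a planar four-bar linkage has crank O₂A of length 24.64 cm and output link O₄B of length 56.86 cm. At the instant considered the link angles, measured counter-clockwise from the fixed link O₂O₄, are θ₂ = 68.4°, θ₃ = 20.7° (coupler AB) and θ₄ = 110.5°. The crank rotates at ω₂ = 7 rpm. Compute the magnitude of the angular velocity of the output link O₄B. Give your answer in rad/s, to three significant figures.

0.235

ω₂ = 0.733 rad/s (from 7 rpm).
Differentiating the loop-closure r₂e^{iθ₂}+r₃e^{iθ₃}=r₁+r₄e^{iθ₄} gives r₂ω₂e^{iθ₂}+r₃ω₃e^{iθ₃}=r₄ω₄e^{iθ₄}.
Eliminating the other unknown: ω₄ = r₂ω₂ sin(θ₂−θ₃) / [r₄ sin(θ₄−θ₃)].
Numerator sine = +0.73963; denominator sine = +0.99999.
Result = 0.2464·0.733·(+0.73963) / (0.5686·(+0.99999)) = +0.23495 rad/s; magnitude 0.23495 rad/s.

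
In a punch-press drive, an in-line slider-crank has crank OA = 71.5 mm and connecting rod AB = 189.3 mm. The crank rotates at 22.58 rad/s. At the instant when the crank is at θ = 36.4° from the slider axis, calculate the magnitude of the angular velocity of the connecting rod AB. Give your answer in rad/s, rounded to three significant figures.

7.04

ω = 22.58 rad/s
The rod makes angle φ with the slider axis where L sinφ = r sinθ; differentiating, L cosφ·φ̇ = r ω cosθ.
L cosφ = √(L² − r² sin²θ) = 0.18448 m.
|ω_rod| = r ω |cosθ| / √(L² − r² sin²θ) = 0.0715·22.58·0.80489/0.18448 = 7.0439 rad/s.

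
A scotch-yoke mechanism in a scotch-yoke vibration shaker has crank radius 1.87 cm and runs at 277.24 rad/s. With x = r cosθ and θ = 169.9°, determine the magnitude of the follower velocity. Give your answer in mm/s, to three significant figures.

ω = 277.2 rad/s
x = r cosθ ⇒ ẋ = −rω sinθ.
|v| = rω|sinθ| = 0.0187·277.2·|sin 169.9°| = 0.90917 m/s = 909.17 mm/s.

909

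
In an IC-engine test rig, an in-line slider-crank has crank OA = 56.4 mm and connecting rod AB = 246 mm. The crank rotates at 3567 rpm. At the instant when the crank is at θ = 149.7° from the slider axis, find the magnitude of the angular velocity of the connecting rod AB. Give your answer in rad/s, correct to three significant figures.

74.4

ω = 373.5 rad/s (converted from 3567 rpm).
The rod makes angle φ with the slider axis where L sinφ = r sinθ; differentiating, L cosφ·φ̇ = r ω cosθ.
L cosφ = √(L² − r² sin²θ) = 0.24435 m.
|ω_rod| = r ω |cosθ| / √(L² − r² sin²θ) = 0.0564·373.5·0.86340/0.24435 = 74.441 rad/s.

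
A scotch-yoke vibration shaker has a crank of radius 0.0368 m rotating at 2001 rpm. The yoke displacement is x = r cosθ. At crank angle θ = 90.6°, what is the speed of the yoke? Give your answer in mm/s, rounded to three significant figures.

7710

ω = 209.5 rad/s (from 2001 rpm).
x = r cosθ ⇒ ẋ = −rω sinθ.
|v| = rω|sinθ| = 0.0368·209.5·|sin 90.6°| = 7.7108 m/s = 7710.8 mm/s.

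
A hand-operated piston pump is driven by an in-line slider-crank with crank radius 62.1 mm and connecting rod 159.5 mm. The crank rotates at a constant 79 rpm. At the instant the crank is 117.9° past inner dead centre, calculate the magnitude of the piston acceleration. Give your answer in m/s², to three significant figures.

2.93

ω = 2π·79/60 = 8.273 rad/s
x(θ) = r cosθ + √(L² − r² sin²θ); with ω constant, a = ω²·d²x/dθ².
d²x/dθ² = −r cosθ − r²(cos2θ)/√u − r⁴ sin²2θ/(4u^{3/2}),  u = L² − r² sin²θ = 0.0224282 m².
Substituting r = 0.0621 m, L = 0.1595 m, θ = 117.9°: d²x/dθ² = +0.042775 m.
a = ω²·d²x/dθ² = (8.273)²·(+0.042775) = +2.9275 m/s²;  |a| = 2.9275 m/s².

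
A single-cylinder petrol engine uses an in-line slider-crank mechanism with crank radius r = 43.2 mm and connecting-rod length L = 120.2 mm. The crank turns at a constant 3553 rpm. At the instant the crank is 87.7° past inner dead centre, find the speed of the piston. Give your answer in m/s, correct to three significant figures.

16.3

ω = 2π·3553/60 = 372.1 rad/s
For an in-line slider-crank, x = r cosθ + √(L² − r² sin²θ), so v = −rω sinθ·[1 + r cosθ/√(L² − r² sin²θ)].
With r = 0.0432 m, L = 0.1202 m, θ = 87.7°: √(L² − r² sin²θ) = 0.11218 m.
v = −0.0432·372.1·0.99919·[1 + 0.0432·0.04013/0.11218] = -16.309 m/s.
|v| = 16.309 m/s.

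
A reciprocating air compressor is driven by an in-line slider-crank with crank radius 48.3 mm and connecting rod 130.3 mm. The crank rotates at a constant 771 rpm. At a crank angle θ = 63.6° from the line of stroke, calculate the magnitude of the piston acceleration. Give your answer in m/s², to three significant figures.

68.2

ω = 2π·771/60 = 80.74 rad/s
x(θ) = r cosθ + √(L² − r² sin²θ); with ω constant, a = ω²·d²x/dθ².
d²x/dθ² = −r cosθ − r²(cos2θ)/√u − r⁴ sin²2θ/(4u^{3/2}),  u = L² − r² sin²θ = 0.0151064 m².
Substituting r = 0.0483 m, L = 0.1303 m, θ = 63.6°: d²x/dθ² = -0.010465 m.
a = ω²·d²x/dθ² = (80.74)²·(-0.010465) = -68.219 m/s²;  |a| = 68.219 m/s².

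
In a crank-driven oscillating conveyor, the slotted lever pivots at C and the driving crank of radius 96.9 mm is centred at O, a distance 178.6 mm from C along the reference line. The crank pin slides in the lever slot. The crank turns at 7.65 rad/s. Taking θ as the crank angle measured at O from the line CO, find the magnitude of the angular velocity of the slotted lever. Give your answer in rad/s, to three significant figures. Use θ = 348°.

2.68

ω = 7.65 rad/s
Crank pin A relative to C: A = (d + r cosθ, r sinθ); lever angle φ = atan2(r sinθ, d + r cosθ).
Differentiating tanφ: φ̇ = rω(d cosθ + r)/(d² + r² + 2dr cosθ).
d² + r² + 2dr cosθ = |CA|² = 0.0751439 m²;  d cosθ + r = +0.2716 m.
|ω_lever| = |0.0969·7.65·+0.2716| / 0.0751439 = 2.6793 rad/s.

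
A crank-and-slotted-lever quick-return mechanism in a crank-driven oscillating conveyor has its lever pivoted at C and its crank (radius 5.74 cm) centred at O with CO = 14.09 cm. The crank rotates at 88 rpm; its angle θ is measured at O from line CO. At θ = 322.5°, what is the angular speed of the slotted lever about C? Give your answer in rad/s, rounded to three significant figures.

2.49

ω = 9.215 rad/s (from 88 rpm).
Crank pin A relative to C: A = (d + r cosθ, r sinθ); lever angle φ = atan2(r sinθ, d + r cosθ).
Differentiating tanφ: φ̇ = rω(d cosθ + r)/(d² + r² + 2dr cosθ).
d² + r² + 2dr cosθ = |CA|² = 0.0359803 m²;  d cosθ + r = +0.16918 m.
|ω_lever| = |0.0574·9.215·+0.16918| / 0.0359803 = 2.4872 rad/s.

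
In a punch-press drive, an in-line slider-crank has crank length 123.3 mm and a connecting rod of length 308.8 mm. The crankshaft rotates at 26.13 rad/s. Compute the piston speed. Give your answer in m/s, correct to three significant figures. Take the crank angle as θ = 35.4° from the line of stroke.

2.49

ω = 26.13 rad/s
For an in-line slider-crank, x = r cosθ + √(L² − r² sin²θ), so v = −rω sinθ·[1 + r cosθ/√(L² − r² sin²θ)].
With r = 0.1233 m, L = 0.3088 m, θ = 35.4°: √(L² − r² sin²θ) = 0.30043 m.
v = −0.1233·26.13·0.57928·[1 + 0.1233·0.81513/0.30043] = -2.4907 m/s.
|v| = 2.4907 m/s.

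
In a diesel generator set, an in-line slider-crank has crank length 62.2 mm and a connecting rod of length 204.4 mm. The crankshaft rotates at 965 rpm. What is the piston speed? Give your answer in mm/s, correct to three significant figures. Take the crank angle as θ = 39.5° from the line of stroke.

ω = 2π·965/60 = 101.1 rad/s
For an in-line slider-crank, x = r cosθ + √(L² − r² sin²θ), so v = −rω sinθ·[1 + r cosθ/√(L² − r² sin²θ)].
With r = 0.0622 m, L = 0.2044 m, θ = 39.5°: √(L² − r² sin²θ) = 0.20053 m.
v = −0.0622·101.1·0.63608·[1 + 0.0622·0.77162/0.20053] = -4.955 m/s.
|v| = 4.955 m/s = 4955 mm/s.

4960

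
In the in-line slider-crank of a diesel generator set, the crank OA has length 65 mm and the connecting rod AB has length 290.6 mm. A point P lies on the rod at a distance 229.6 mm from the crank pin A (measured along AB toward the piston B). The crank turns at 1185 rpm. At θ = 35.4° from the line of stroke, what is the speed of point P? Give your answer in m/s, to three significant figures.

ω = 124.1 rad/s.  Crank-pin speed |V_A| = rω = 8.066 m/s, perpendicular to OA.
Rod angle: sinφ = −(r/L) sinθ ⇒ φ = -7.445°; ω_rod = −rω cosθ/√(L²−r²sin²θ) = -22.817 rad/s.
V_P = V_A + ω_rod × AP, with AP = 0.2296 m along the rod.
Components: V_Px = −rω sinθ − a·ω_rod·sinφ = -5.3513 m/s;  V_Py = rω cosθ + a·ω_rod·cosφ = +1.3801 m/s.
|V_P| = √(V_Px² + V_Py²) = 5.5264 m/s.

5.53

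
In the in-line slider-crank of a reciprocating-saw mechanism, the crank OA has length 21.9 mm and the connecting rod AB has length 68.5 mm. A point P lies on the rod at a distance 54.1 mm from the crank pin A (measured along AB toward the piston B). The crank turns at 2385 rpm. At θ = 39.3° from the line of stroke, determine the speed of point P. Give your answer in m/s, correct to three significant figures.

ω = 249.8 rad/s.  Crank-pin speed |V_A| = rω = 5.4697 m/s, perpendicular to OA.
Rod angle: sinφ = −(r/L) sinθ ⇒ φ = -11.683°; ω_rod = −rω cosθ/√(L²−r²sin²θ) = -63.098 rad/s.
V_P = V_A + ω_rod × AP, with AP = 0.0541 m along the rod.
Components: V_Px = −rω sinθ − a·ω_rod·sinφ = -4.1556 m/s;  V_Py = rω cosθ + a·ω_rod·cosφ = +0.88978 m/s.
|V_P| = √(V_Px² + V_Py²) = 4.2498 m/s.

4.25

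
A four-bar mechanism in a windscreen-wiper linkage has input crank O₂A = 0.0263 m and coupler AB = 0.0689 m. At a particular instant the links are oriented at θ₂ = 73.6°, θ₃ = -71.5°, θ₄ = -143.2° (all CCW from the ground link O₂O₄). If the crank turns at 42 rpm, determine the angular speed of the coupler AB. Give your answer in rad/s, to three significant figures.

1.06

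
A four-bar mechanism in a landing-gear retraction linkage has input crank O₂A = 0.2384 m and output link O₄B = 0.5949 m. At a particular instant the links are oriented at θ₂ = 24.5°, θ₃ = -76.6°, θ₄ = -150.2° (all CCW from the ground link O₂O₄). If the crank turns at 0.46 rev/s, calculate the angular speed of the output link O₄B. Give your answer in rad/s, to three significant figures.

1.18

ω₂ = 2.89 rad/s (from 0.46 rev/s).
Differentiating the loop-closure r₂e^{iθ₂}+r₃e^{iθ₃}=r₁+r₄e^{iθ₄} gives r₂ω₂e^{iθ₂}+r₃ω₃e^{iθ₃}=r₄ω₄e^{iθ₄}.
Eliminating the other unknown: ω₄ = r₂ω₂ sin(θ₂−θ₃) / [r₄ sin(θ₄−θ₃)].
Numerator sine = +0.98129; denominator sine = -0.95931.
Result = 0.2384·2.89·(+0.98129) / (0.5949·(-0.95931)) = -1.1848 rad/s; magnitude 1.1848 rad/s.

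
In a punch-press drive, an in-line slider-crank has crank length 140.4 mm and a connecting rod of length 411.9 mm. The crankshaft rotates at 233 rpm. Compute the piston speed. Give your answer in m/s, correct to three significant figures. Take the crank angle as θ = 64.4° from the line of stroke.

3.57

ω = 2π·233/60 = 24.4 rad/s
For an in-line slider-crank, x = r cosθ + √(L² − r² sin²θ), so v = −rω sinθ·[1 + r cosθ/√(L² − r² sin²θ)].
With r = 0.1404 m, L = 0.4119 m, θ = 64.4°: √(L² − r² sin²θ) = 0.39196 m.
v = −0.1404·24.4·0.90183·[1 + 0.1404·0.43209/0.39196] = -3.5676 m/s.
|v| = 3.5676 m/s.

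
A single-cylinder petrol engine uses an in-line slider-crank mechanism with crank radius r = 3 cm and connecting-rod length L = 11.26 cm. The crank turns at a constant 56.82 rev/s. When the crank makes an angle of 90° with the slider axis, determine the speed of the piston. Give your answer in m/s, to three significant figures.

ω = 2π·56.8 = 357 rad/s
For an in-line slider-crank, x = r cosθ + √(L² − r² sin²θ), so v = −rω sinθ·[1 + r cosθ/√(L² − r² sin²θ)].
With r = 0.03 m, L = 0.1126 m, θ = 90°: √(L² − r² sin²θ) = 0.10853 m.
v = −0.03·357·1.00000·[1 + 0.03·0.00000/0.10853] = -10.71 m/s.
|v| = 10.71 m/s.

10.7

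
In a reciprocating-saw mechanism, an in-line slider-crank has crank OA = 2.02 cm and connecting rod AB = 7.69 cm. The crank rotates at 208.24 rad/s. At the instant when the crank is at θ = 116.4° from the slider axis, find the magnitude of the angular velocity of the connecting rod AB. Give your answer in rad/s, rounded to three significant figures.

ω = 208.2 rad/s
The rod makes angle φ with the slider axis where L sinφ = r sinθ; differentiating, L cosφ·φ̇ = r ω cosθ.
L cosφ = √(L² − r² sin²θ) = 0.074741 m.
|ω_rod| = r ω |cosθ| / √(L² − r² sin²θ) = 0.0202·208.2·0.44464/0.074741 = 25.024 rad/s.

25.0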